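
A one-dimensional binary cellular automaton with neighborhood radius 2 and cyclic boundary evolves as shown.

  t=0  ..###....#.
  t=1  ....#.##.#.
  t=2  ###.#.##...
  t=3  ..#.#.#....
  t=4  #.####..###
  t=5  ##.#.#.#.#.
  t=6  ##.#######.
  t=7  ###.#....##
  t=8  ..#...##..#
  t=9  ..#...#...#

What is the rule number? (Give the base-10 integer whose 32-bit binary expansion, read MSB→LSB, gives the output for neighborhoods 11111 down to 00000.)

  #####|.  b31=0 t=6,i=5
  ####.|.  b30=0 t=4,i=4
  ###.#|#  b29=1 t=2,i=2
  ###..|#  b28=1 t=0,i=4
  ##.##|#  b27=1 t=4,i=1
  ##.#.|.  b26=0 t=1,i=8
  ##..#|.  b25=0 t=4,i=6
  ##...|.  b24=0 t=0,i=5
  #.###|.  b23=0 t=4,i=2
  #.##.|#  b22=1 t=1,i=6
  #.#.#|#  b21=1 t=2,i=4
  #.#..|.  b20=0 t=1,i=9
  #..##|#  b19=1 t=4,i=7
  #..#.|.  b18=0 t=8,i=1
  #...#|.  b17=0 t=0,i=0
  #....|#  b16=1 t=0,i=6
  .####|#  b15=1 t=4,i=3
  .###.|.  b14=0 t=0,i=3
  .##.#|#  b13=1 t=1,i=7
  .##..|.  b12=0 t=2,i=7
  .#.##|.  b11=0 t=1,i=5
  .#.#.|#  b10=1 t=3,i=3
  .#..#|.  b9=0 t=8,i=0
  .#...|.  b8=0 t=0,i=10
  ..###|.  b7=0 t=0,i=2
  ..##.|#  b6=1 t=8,i=6
  ..#.#|#  b5=1 t=1,i=4
  ..#..|#  b4=1 t=0,i=9
  ...##|.  b3=0 t=0,i=1
  ...#.|.  b2=0 t=0,i=8
  ....#|#  b1=1 t=0,i=7
  .....|#  b0=1 t=1,i=1
  bits 00111000011010011010010001110011 = 946447475

946447475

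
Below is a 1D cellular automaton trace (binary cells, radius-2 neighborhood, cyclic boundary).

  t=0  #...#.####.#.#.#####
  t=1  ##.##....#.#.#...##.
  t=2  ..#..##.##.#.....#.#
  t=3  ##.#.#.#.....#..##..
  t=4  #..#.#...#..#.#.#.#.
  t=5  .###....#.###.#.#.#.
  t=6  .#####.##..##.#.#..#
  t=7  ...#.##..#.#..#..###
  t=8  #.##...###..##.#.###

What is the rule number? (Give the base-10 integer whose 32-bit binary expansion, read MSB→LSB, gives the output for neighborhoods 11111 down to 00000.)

3139781348

  [31] ##### => #  t=0,i=17
  [30] ####. => .  t=0,i=8
  [29] ###.# => #  t=0,i=9
  [28] ###.. => #  t=0,i=0
  [27] ##.## => #  t=1,i=2
  [26] ##.#. => .  t=0,i=10
  [25] ##..# => #  t=3,i=18
  [24] ##... => #  t=0,i=1
  [23] #.### => .  t=0,i=6
  [22] #.##. => .  t=1,i=0
  [21] #.#.# => #  t=0,i=11
  [20] #.#.. => .  t=1,i=13
  [19] #..## => .  t=2,i=4
  [18] #..#. => #  t=2,i=1
  [17] #...# => .  t=0,i=2
  [16] #.... => #  t=1,i=6
  [15] .#### => .  t=0,i=7
  [14] .###. => #  t=5,i=2
  [13] .##.# => .  t=1,i=1
  [12] .##.. => .  t=1,i=4
  [11] .#.## => .  t=0,i=5
  [10] .#.#. => .  t=0,i=12
  [9] .#..# => #  t=2,i=0
  [8] .#... => .  t=1,i=14
  [7] ..### => #  t=5,i=1
  [6] ..##. => #  t=1,i=17
  [5] ..#.# => #  t=0,i=4
  [4] ..#.. => .  t=2,i=2
  [3] ...## => .  t=1,i=16
  [2] ...#. => #  t=0,i=3
  [1] ....# => .  t=1,i=7
  [0] ..... => .  t=2,i=14
  bits 10111011001001010100001011100100 = 3139781348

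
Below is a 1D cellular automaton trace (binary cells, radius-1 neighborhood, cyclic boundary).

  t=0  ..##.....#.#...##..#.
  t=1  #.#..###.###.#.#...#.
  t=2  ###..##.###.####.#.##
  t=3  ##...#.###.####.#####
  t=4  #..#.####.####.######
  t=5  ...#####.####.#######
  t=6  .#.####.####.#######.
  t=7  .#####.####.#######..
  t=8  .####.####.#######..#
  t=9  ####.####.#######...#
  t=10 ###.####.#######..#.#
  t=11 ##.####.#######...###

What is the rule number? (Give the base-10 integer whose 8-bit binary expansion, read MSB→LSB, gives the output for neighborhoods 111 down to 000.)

173

  [7] ### => #  t=1,i=6
  [6] ##. => .  t=0,i=3
  [5] #.# => #  t=0,i=10
  [4] #.. => .  t=0,i=4
  [3] .## => #  t=0,i=2
  [2] .#. => #  t=0,i=9
  [1] ..# => .  t=0,i=1
  [0] ... => #  t=0,i=0
  bits 10101101 = 173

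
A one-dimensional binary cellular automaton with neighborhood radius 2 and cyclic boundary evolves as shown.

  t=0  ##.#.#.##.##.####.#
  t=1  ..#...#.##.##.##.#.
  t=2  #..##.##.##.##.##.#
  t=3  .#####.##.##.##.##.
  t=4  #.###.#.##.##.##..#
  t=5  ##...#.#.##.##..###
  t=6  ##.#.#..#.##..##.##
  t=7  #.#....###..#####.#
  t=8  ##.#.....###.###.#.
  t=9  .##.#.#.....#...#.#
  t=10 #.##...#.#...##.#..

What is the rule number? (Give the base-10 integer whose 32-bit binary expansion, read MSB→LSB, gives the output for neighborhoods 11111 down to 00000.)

  #####|#  b31=1 t=3,i=3
  ####.|#  b30=1 t=0,i=15
  ###.#|.  b29=0 t=0,i=1
  ###..|#  b28=1 t=5,i=1
  ##.##|#  b27=1 t=0,i=9
  ##.#.|#  b26=1 t=0,i=2
  ##..#|#  b25=1 t=2,i=1
  ##...|.  b24=0 t=5,i=2
  #.###|.  b23=0 t=0,i=13
  #.##.|.  b22=0 t=0,i=7
  #.#.#|.  b21=0 t=0,i=3
  #.#..|.  b20=0 t=1,i=17
  #..##|#  b19=1 t=2,i=2
  #..#.|#  b18=1 t=6,i=7
  #...#|#  b17=1 t=1,i=0
  #....|.  b16=0 t=7,i=4
  .####|#  b15=1 t=0,i=14
  .###.|.  b14=0 t=0,i=0
  .##.#|#  b13=1 t=0,i=8
  .##..|.  b12=0 t=2,i=0
  .#.##|#  b11=1 t=0,i=6
  .#.#.|.  b10=0 t=0,i=4
  .#..#|.  b9=0 t=6,i=6
  .#...|#  b8=1 t=1,i=3
  ..###|.  b7=0 t=3,i=1
  ..##.|#  b6=1 t=2,i=3
  ..#.#|#  b5=1 t=1,i=6
  ..#..|.  b4=0 t=1,i=2
  ...##|.  b3=0 t=7,i=6
  ...#.|.  b2=0 t=1,i=1
  ....#|.  b1=0 t=7,i=5
  .....|#  b0=1 t=8,i=6
  bits 11011110000011101010100101100001 = 3725502817

3725502817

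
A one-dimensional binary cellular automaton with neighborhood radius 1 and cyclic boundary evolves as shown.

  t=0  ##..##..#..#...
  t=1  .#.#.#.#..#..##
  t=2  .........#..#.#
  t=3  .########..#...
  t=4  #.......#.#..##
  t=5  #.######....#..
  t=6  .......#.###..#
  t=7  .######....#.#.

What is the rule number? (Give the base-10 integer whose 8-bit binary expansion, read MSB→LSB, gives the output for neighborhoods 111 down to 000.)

67

  nb ###: next=.  (t=3,i=2, bit7=0)
  nb ##.: next=#  (t=0,i=1, bit6=1)
  nb #.#: next=.  (t=1,i=0, bit5=0)
  nb #..: next=.  (t=0,i=2, bit4=0)
  nb .##: next=.  (t=0,i=0, bit3=0)
  nb .#.: next=.  (t=0,i=8, bit2=0)
  nb ..#: next=#  (t=0,i=3, bit1=1)
  nb ...: next=#  (t=0,i=13, bit0=1)
  bits 01000011 = 67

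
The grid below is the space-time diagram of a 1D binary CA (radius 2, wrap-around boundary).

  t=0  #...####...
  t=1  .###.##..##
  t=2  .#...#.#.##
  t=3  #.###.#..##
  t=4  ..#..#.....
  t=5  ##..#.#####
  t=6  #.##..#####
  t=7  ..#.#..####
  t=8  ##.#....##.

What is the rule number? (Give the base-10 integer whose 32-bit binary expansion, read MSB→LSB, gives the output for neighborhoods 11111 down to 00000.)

  nb #####: next=#  (t=5,i=8, bit31=1)
  nb ####.: next=#  (t=0,i=6, bit30=1)
  nb ###.#: next=.  (t=1,i=3, bit29=0)
  nb ###..: next=.  (t=0,i=7, bit28=0)
  nb ##.##: next=.  (t=1,i=0, bit27=0)
  nb ##.#.: next=#  (t=2,i=0, bit26=1)
  nb ##..#: next=#  (t=1,i=7, bit25=1)
  nb ##...: next=.  (t=0,i=8, bit24=0)
  nb #.###: next=#  (t=1,i=1, bit23=1)
  nb #.##.: next=#  (t=1,i=5, bit22=1)
  nb #.#.#: next=.  (t=2,i=7, bit21=0)
  nb #.#..: next=.  (t=2,i=1, bit20=0)
  nb #..##: next=.  (t=1,i=8, bit19=0)
  nb #..#.: next=#  (t=4,i=4, bit18=1)
  nb #...#: next=#  (t=0,i=2, bit17=1)
  nb #....: next=#  (t=4,i=7, bit16=1)
  nb .####: next=#  (t=0,i=5, bit15=1)
  nb .###.: next=.  (t=1,i=2, bit14=0)
  nb .##.#: next=#  (t=1,i=10, bit13=1)
  nb .##..: next=.  (t=1,i=6, bit12=0)
  nb .#.##: next=.  (t=2,i=8, bit11=0)
  nb .#.#.: next=#  (t=2,i=6, bit10=1)
  nb .#..#: next=.  (t=3,i=7, bit9=0)
  nb .#...: next=#  (t=0,i=1, bit8=1)
  nb ..###: next=.  (t=0,i=4, bit7=0)
  nb ..##.: next=#  (t=1,i=9, bit6=1)
  nb ..#.#: next=.  (t=2,i=5, bit5=0)
  nb ..#..: next=.  (t=0,i=0, bit4=0)
  nb ...##: next=#  (t=0,i=3, bit3=1)
  nb ...#.: next=#  (t=0,i=10, bit2=1)
  nb ....#: next=#  (t=4,i=0, bit1=1)
  nb .....: next=#  (t=4,i=8, bit0=1)
  bits 11000110110001111010010101001111 = 3334972751

3334972751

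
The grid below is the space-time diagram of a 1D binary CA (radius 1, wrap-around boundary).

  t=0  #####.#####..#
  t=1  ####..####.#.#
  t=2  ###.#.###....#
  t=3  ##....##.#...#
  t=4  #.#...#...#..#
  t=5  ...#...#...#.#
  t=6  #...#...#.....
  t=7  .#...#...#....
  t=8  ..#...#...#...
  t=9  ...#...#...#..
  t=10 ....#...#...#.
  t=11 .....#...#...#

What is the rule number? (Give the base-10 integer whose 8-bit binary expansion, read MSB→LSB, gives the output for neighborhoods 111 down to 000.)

152

  ###|#  b7=1 t=0,i=0
  ##.|.  b6=0 t=0,i=4
  #.#|.  b5=0 t=0,i=5
  #..|#  b4=1 t=0,i=11
  .##|#  b3=1 t=0,i=6
  .#.|.  b2=0 t=1,i=11
  ..#|.  b1=0 t=0,i=12
  ...|.  b0=0 t=2,i=10
  bits 10011000 = 152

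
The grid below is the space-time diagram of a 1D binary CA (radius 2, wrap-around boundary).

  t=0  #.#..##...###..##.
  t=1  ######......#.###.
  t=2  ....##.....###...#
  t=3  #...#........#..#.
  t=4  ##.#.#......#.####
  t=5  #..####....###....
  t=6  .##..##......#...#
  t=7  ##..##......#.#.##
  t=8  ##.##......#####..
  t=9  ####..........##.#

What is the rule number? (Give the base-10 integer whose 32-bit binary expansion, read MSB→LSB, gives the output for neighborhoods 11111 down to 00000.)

  [31] ##### => .  t=1,i=2
  [30] ####. => #  t=1,i=4
  [29] ###.# => .  t=1,i=16
  [28] ###.. => #  t=0,i=12
  [27] ##.## => #  t=1,i=17
  [26] ##.#. => .  t=0,i=17
  [25] ##..# => .  t=0,i=13
  [24] ##... => .  t=0,i=7
  [23] #.### => .  t=1,i=0
  [22] #.##. => #  t=6,i=1
  [21] #.#.# => #  t=0,i=0
  [20] #.#.. => #  t=0,i=2
  [19] #..## => #  t=0,i=4
  [18] #..#. => #  t=3,i=15
  [17] #...# => .  t=0,i=8
  [16] #.... => .  t=1,i=7
  [15] .#### => .  t=1,i=1
  [14] .###. => .  t=0,i=11
  [13] .##.# => #  t=0,i=16
  [12] .##.. => .  t=0,i=6
  [11] .#.## => #  t=1,i=13
  [10] .#.#. => #  t=0,i=1
  [9] .#..# => #  t=0,i=3
  [8] .#... => #  t=2,i=0
  [7] ..### => .  t=0,i=10
  [6] ..##. => #  t=0,i=5
  [5] ..#.# => #  t=1,i=12
  [4] ..#.. => .  t=2,i=17
  [3] ...## => .  t=0,i=9
  [2] ...#. => #  t=1,i=11
  [1] ....# => .  t=1,i=10
  [0] ..... => .  t=1,i=8
  bits 01011000011111000010111101100100 = 1484533604

1484533604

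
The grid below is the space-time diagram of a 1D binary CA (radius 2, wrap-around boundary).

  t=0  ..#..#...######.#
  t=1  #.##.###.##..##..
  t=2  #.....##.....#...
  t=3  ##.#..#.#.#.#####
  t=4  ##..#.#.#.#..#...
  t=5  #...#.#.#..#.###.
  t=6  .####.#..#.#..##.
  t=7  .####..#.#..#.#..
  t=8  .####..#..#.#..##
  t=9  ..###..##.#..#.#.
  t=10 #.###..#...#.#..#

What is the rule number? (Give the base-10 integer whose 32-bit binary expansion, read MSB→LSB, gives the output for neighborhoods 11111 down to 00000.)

  [31] ##### => .  t=0,i=11
  [30] ####. => #  t=0,i=13
  [29] ###.# => #  t=0,i=14
  [28] ###.. => #  t=7,i=4
  [27] ##.## => .  t=1,i=4
  [26] ##.#. => .  t=0,i=15
  [25] ##..# => .  t=1,i=11
  [24] ##... => #  t=2,i=8
  [23] #.### => .  t=1,i=5
  [22] #.##. => .  t=1,i=2
  [21] #.#.# => #  t=3,i=8
  [20] #.#.. => .  t=0,i=16
  [19] #..## => .  t=1,i=12
  [18] #..#. => .  t=0,i=1
  [17] #...# => #  t=0,i=7
  [16] #.... => .  t=2,i=2
  [15] .#### => #  t=0,i=10
  [14] .###. => #  t=1,i=6
  [13] .##.# => .  t=1,i=3
  [12] .##.. => .  t=1,i=10
  [11] .#.## => .  t=1,i=1
  [10] .#.#. => .  t=3,i=7
  [9] .#..# => #  t=0,i=0
  [8] .#... => #  t=0,i=6
  [7] ..### => #  t=0,i=9
  [6] ..##. => #  t=1,i=13
  [5] ..#.# => #  t=1,i=0
  [4] ..#.. => #  t=0,i=2
  [3] ...## => .  t=0,i=8
  [2] ...#. => #  t=2,i=12
  [1] ....# => .  t=2,i=4
  [0] ..... => #  t=2,i=3
  bits 01110001001000101100001111110101 = 1898103797

1898103797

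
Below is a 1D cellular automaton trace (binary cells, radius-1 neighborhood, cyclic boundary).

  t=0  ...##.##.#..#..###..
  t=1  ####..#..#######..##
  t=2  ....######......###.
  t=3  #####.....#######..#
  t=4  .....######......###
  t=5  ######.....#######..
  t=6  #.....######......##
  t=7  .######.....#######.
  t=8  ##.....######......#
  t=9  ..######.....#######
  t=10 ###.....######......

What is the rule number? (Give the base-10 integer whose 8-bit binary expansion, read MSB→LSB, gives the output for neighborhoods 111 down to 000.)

31

  [7] ### => .  t=0,i=16
  [6] ##. => .  t=0,i=4
  [5] #.# => .  t=0,i=5
  [4] #.. => #  t=0,i=10
  [3] .## => #  t=0,i=3
  [2] .#. => #  t=0,i=9
  [1] ..# => #  t=0,i=2
  [0] ... => #  t=0,i=0
  bits 00011111 = 31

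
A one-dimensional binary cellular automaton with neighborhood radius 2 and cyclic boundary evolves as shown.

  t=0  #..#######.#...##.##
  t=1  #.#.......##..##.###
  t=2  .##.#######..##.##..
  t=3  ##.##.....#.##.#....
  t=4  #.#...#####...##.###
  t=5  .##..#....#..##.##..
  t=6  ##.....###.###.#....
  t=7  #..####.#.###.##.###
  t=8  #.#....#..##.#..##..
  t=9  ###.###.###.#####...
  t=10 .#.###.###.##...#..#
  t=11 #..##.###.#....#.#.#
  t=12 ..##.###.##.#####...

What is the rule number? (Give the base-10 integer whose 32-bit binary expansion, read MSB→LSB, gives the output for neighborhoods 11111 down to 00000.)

  nb #####: next=.  (t=0,i=5, bit31=0)
  nb ####.: next=.  (t=0,i=8, bit30=0)
  nb ###.#: next=.  (t=0,i=9, bit29=0)
  nb ###..: next=#  (t=0,i=0, bit28=1)
  nb ##.##: next=#  (t=0,i=17, bit27=1)
  nb ##.#.: next=#  (t=0,i=10, bit26=1)
  nb ##..#: next=.  (t=0,i=1, bit25=0)
  nb ##...: next=.  (t=2,i=18, bit24=0)
  nb #.###: next=#  (t=0,i=18, bit23=1)
  nb #.##.: next=.  (t=2,i=16, bit22=0)
  nb #.#.#: next=.  (t=7,i=8, bit21=0)
  nb #.#..: next=#  (t=0,i=11, bit20=1)
  nb #..##: next=#  (t=0,i=2, bit19=1)
  nb #..#.: next=.  (t=5,i=4, bit18=0)
  nb #...#: next=.  (t=0,i=13, bit17=0)
  nb #....: next=#  (t=1,i=4, bit16=1)
  nb .####: next=.  (t=0,i=4, bit15=0)
  nb .###.: next=#  (t=0,i=19, bit14=1)
  nb .##.#: next=.  (t=0,i=16, bit13=0)
  nb .##..: next=.  (t=1,i=11, bit12=0)
  nb .#.##: next=.  (t=3,i=11, bit11=0)
  nb .#.#.: next=#  (t=8,i=1, bit10=1)
  nb .#..#: next=#  (t=5,i=11, bit9=1)
  nb .#...: next=.  (t=0,i=12, bit8=0)
  nb ..###: next=.  (t=0,i=3, bit7=0)
  nb ..##.: next=#  (t=0,i=15, bit6=1)
  nb ..#.#: next=#  (t=3,i=10, bit5=1)
  nb ..#..: next=.  (t=5,i=5, bit4=0)
  nb ...##: next=#  (t=0,i=14, bit3=1)
  nb ...#.: next=#  (t=3,i=9, bit2=1)
  nb ....#: next=#  (t=1,i=8, bit1=1)
  nb .....: next=#  (t=1,i=5, bit0=1)
  bits 00011100100110010100011001101111 = 479807087

479807087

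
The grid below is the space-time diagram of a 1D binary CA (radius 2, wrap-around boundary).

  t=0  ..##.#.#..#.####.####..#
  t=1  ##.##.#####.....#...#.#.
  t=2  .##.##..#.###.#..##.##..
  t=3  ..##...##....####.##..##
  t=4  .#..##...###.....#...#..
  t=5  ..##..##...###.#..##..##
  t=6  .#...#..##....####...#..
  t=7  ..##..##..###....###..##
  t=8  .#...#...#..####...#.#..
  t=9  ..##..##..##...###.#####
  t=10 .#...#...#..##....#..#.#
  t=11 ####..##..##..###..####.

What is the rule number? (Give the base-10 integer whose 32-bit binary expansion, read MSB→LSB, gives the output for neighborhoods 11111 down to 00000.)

  #####|#  b31=1 t=1,i=8
  ####.|.  b30=0 t=0,i=14
  ###.#|.  b29=0 t=0,i=15
  ###..|#  b28=1 t=0,i=20
  ##.##|#  b27=1 t=0,i=16
  ##.#.|#  b26=1 t=0,i=4
  ##..#|.  b25=0 t=0,i=21
  ##...|#  b24=1 t=1,i=11
  #.###|.  b23=0 t=0,i=12
  #.##.|.  b22=0 t=1,i=0
  #.#.#|.  b21=0 t=0,i=5
  #.#..|#  b20=1 t=0,i=7
  #..##|#  b19=1 t=0,i=1
  #..#.|#  b18=1 t=0,i=9
  #...#|#  b17=1 t=1,i=18
  #....|#  b16=1 t=1,i=12
  .####|.  b15=0 t=0,i=13
  .###.|.  b14=0 t=2,i=11
  .##.#|#  b13=1 t=0,i=3
  .##..|.  b12=0 t=2,i=5
  .#.##|.  b11=0 t=0,i=11
  .#.#.|#  b10=1 t=0,i=6
  .#..#|#  b9=1 t=0,i=0
  .#...|#  b8=1 t=1,i=17
  ..###|.  b7=0 t=3,i=13
  ..##.|.  b6=0 t=0,i=2
  ..#.#|#  b5=1 t=0,i=10
  ..#..|.  b4=0 t=0,i=23
  ...##|.  b3=0 t=2,i=0
  ...#.|.  b2=0 t=1,i=15
  ....#|#  b1=1 t=1,i=14
  .....|.  b0=0 t=1,i=13
  bits 10011101000111110010011100100010 = 2636064546

2636064546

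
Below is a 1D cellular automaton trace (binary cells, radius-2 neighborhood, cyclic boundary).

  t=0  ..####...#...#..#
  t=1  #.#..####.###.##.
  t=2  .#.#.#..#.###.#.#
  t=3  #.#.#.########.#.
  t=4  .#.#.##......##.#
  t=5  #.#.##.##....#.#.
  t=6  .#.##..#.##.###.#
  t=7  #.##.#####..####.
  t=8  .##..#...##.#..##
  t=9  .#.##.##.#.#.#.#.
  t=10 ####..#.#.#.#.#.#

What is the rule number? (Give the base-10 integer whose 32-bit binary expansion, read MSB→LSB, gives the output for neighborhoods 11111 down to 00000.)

935808996

  ##### -> .   bit 31 = 0  t=3,i=8
  ####. -> .   bit 30 = 0  t=0,i=4
  ###.# -> #   bit 29 = 1  t=1,i=8
  ###.. -> #   bit 28 = 1  t=0,i=5
  ##.## -> .   bit 27 = 0  t=1,i=9
  ##.#. -> #   bit 26 = 1  t=1,i=16
  ##..# -> #   bit 25 = 1  t=6,i=5
  ##... -> #   bit 24 = 1  t=0,i=6
  #.### -> #   bit 23 = 1  t=1,i=10
  #.##. -> #   bit 22 = 1  t=1,i=14
  #.#.# -> .   bit 21 = 0  t=1,i=0
  #.#.. -> .   bit 20 = 0  t=1,i=2
  #..## -> .   bit 19 = 0  t=0,i=1
  #..#. -> #   bit 18 = 1  t=0,i=15
  #...# -> #   bit 17 = 1  t=0,i=7
  #.... -> #   bit 16 = 1  t=4,i=8
  .#### -> .   bit 15 = 0  t=0,i=3
  .###. -> #   bit 14 = 1  t=1,i=11
  .##.# -> .   bit 13 = 0  t=1,i=15
  .##.. -> .   bit 12 = 0  t=4,i=6
  .#.## -> #   bit 11 = 1  t=2,i=9
  .#.#. -> #   bit 10 = 1  t=1,i=1
  .#..# -> #   bit 9 = 1  t=0,i=0
  .#... -> #   bit 8 = 1  t=0,i=10
  ..### -> #   bit 7 = 1  t=0,i=2
  ..##. -> #   bit 6 = 1  t=4,i=13
  ..#.# -> #   bit 5 = 1  t=2,i=8
  ..#.. -> .   bit 4 = 0  t=0,i=9
  ...## -> .   bit 3 = 0  t=4,i=12
  ...#. -> #   bit 2 = 1  t=0,i=8
  ....# -> .   bit 1 = 0  t=4,i=11
  ..... -> .   bit 0 = 0  t=4,i=9
  bits 00110111110001110100111111100100 = 935808996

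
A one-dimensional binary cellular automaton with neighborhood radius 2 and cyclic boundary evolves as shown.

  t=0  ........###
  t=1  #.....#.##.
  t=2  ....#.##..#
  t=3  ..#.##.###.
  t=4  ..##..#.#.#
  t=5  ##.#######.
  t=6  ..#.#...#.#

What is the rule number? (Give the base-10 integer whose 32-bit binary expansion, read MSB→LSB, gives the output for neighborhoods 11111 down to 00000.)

1328340642

  #####|.  b31=0 t=5,i=5
  ####.|#  b30=1 t=5,i=8
  ###.#|.  b29=0 t=5,i=9
  ###..|.  b28=0 t=0,i=10
  ##.##|#  b27=1 t=3,i=6
  ##.#.|#  b26=1 t=1,i=10
  ##..#|#  b25=1 t=2,i=8
  ##...|#  b24=1 t=0,i=0
  #.###|.  b23=0 t=3,i=7
  #.##.|.  b22=0 t=1,i=8
  #.#.#|#  b21=1 t=4,i=8
  #.#..|.  b20=0 t=1,i=0
  #..##|#  b19=1 t=4,i=1
  #..#.|#  b18=1 t=2,i=9
  #...#|.  b17=0 t=3,i=0
  #....|.  b16=0 t=0,i=1
  .####|#  b15=1 t=5,i=4
  .###.|#  b14=1 t=0,i=9
  .##.#|.  b13=0 t=1,i=9
  .##..|#  b12=1 t=2,i=7
  .#.##|#  b11=1 t=1,i=7
  .#.#.|#  b10=1 t=4,i=7
  .#..#|#  b9=1 t=4,i=0
  .#...|.  b8=0 t=1,i=1
  ..###|#  b7=1 t=0,i=8
  ..##.|.  b6=0 t=4,i=2
  ..#.#|#  b5=1 t=1,i=6
  ..#..|.  b4=0 t=2,i=10
  ...##|.  b3=0 t=0,i=7
  ...#.|.  b2=0 t=1,i=5
  ....#|#  b1=1 t=0,i=6
  .....|.  b0=0 t=0,i=2
  bits 01001111001011001101111010100010 = 1328340642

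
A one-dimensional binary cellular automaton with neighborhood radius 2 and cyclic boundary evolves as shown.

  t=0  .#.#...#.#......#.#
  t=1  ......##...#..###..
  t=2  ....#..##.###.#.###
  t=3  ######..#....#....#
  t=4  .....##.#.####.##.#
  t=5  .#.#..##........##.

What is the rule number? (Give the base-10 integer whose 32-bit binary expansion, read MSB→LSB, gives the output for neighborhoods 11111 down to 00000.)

385954486

  #####|.  b31=0 t=3,i=1
  ####.|.  b30=0 t=3,i=4
  ###.#|.  b29=0 t=2,i=12
  ###..|#  b28=1 t=1,i=16
  ##.##|.  b27=0 t=2,i=9
  ##.#.|#  b26=1 t=2,i=13
  ##..#|#  b25=1 t=3,i=6
  ##...|#  b24=1 t=1,i=8
  #.###|.  b23=0 t=2,i=10
  #.##.|.  b22=0 t=4,i=15
  #.#.#|.  b21=0 t=0,i=1
  #.#..|.  b20=0 t=0,i=3
  #..##|.  b19=0 t=1,i=13
  #..#.|.  b18=0 t=3,i=7
  #...#|.  b17=0 t=0,i=5
  #....|#  b16=1 t=0,i=11
  .####|.  b15=0 t=3,i=0
  .###.|.  b14=0 t=1,i=15
  .##.#|#  b13=1 t=2,i=8
  .##..|#  b12=1 t=1,i=7
  .#.##|.  b11=0 t=2,i=15
  .#.#.|.  b10=0 t=0,i=0
  .#..#|#  b9=1 t=1,i=12
  .#...|.  b8=0 t=0,i=4
  ..###|#  b7=1 t=1,i=14
  ..##.|.  b6=0 t=1,i=6
  ..#.#|#  b5=1 t=0,i=7
  ..#..|#  b4=1 t=1,i=11
  ...##|.  b3=0 t=1,i=5
  ...#.|#  b2=1 t=0,i=6
  ....#|#  b1=1 t=0,i=14
  .....|.  b0=0 t=0,i=12
  bits 00010111000000010011001010110110 = 385954486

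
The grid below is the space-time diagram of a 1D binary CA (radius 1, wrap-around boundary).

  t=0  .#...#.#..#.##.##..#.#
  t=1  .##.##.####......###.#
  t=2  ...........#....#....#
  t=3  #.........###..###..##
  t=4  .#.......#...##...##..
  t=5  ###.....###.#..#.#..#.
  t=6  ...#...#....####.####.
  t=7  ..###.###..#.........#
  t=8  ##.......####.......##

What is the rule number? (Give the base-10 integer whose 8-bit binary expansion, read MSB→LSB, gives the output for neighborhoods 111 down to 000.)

22

  ### -> .   bit 7 = 0  t=1,i=8
  ##. -> .   bit 6 = 0  t=0,i=13
  #.# -> .   bit 5 = 0  t=0,i=0
  #.. -> #   bit 4 = 1  t=0,i=2
  .## -> .   bit 3 = 0  t=0,i=12
  .#. -> #   bit 2 = 1  t=0,i=1
  ..# -> #   bit 1 = 1  t=0,i=4
  ... -> .   bit 0 = 0  t=0,i=3
  bits 00010110 = 22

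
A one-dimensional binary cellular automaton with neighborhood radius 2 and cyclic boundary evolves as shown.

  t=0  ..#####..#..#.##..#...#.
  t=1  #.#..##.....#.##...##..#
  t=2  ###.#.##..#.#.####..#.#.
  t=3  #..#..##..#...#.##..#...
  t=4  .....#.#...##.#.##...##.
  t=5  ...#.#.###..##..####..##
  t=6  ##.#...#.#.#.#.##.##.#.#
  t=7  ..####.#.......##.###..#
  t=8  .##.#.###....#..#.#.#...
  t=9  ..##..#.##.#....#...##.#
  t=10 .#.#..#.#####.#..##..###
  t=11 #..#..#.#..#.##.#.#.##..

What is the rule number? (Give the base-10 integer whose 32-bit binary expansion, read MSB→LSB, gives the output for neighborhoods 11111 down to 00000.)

1440362914

  #####|.  b31=0 t=0,i=4
  ####.|#  b30=1 t=0,i=5
  ###.#|.  b29=0 t=2,i=2
  ###..|#  b28=1 t=0,i=6
  ##.##|.  b27=0 t=6,i=17
  ##.#.|#  b26=1 t=1,i=1
  ##..#|.  b25=0 t=0,i=7
  ##...|#  b24=1 t=1,i=7
  #.###|#  b23=1 t=2,i=0
  #.##.|#  b22=1 t=0,i=14
  #.#.#|.  b21=0 t=2,i=4
  #.#..|#  b20=1 t=1,i=2
  #..##|#  b19=1 t=1,i=4
  #..#.|.  b18=0 t=0,i=8
  #...#|#  b17=1 t=0,i=0
  #....|.  b16=0 t=1,i=8
  .####|.  b15=0 t=0,i=3
  .###.|.  b14=0 t=2,i=1
  .##.#|#  b13=1 t=1,i=0
  .##..|#  b12=1 t=0,i=15
  .#.##|.  b11=0 t=0,i=13
  .#.#.|.  b10=0 t=2,i=11
  .#..#|.  b9=0 t=0,i=10
  .#...|#  b8=1 t=0,i=19
  ..###|#  b7=1 t=0,i=2
  ..##.|.  b6=0 t=1,i=5
  ..#.#|#  b5=1 t=0,i=12
  ..#..|.  b4=0 t=0,i=9
  ...##|.  b3=0 t=0,i=1
  ...#.|.  b2=0 t=0,i=21
  ....#|#  b1=1 t=1,i=10
  .....|.  b0=0 t=1,i=9
  bits 01010101110110100011000110100010 = 1440362914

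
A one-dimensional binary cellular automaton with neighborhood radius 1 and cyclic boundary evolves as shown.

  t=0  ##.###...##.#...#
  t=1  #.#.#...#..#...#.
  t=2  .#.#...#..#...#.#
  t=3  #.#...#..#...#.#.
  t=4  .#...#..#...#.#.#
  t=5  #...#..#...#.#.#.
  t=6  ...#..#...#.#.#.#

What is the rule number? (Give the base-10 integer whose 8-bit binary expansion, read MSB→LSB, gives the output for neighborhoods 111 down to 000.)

  ###|#  b7=1 t=0,i=0
  ##.|.  b6=0 t=0,i=1
  #.#|#  b5=1 t=0,i=2
  #..|.  b4=0 t=0,i=6
  .##|.  b3=0 t=0,i=3
  .#.|.  b2=0 t=0,i=12
  ..#|#  b1=1 t=0,i=8
  ...|.  b0=0 t=0,i=7
  bits 10100010 = 162

162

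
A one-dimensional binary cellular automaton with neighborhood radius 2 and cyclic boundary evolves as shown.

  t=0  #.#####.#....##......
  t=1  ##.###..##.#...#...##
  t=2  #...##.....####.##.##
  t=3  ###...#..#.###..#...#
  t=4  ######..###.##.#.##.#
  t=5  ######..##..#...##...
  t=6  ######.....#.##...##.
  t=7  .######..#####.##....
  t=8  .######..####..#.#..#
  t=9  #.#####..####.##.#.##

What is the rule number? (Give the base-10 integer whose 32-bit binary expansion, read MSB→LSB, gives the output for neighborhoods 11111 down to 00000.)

  ##### -> #   bit 31 = 1  t=0,i=4
  ####. -> #   bit 30 = 1  t=0,i=5
  ###.# -> .   bit 29 = 0  t=0,i=6
  ###.. -> #   bit 28 = 1  t=1,i=5
  ##.## -> .   bit 27 = 0  t=1,i=2
  ##.#. -> .   bit 26 = 0  t=0,i=7
  ##..# -> .   bit 25 = 0  t=1,i=6
  ##... -> #   bit 24 = 1  t=0,i=15
  #.### -> .   bit 23 = 0  t=0,i=2
  #.##. -> #   bit 22 = 1  t=2,i=16
  #.#.# -> .   bit 21 = 0  t=4,i=15
  #.#.. -> #   bit 20 = 1  t=0,i=8
  #..## -> .   bit 19 = 0  t=1,i=7
  #..#. -> #   bit 18 = 1  t=3,i=8
  #...# -> #   bit 17 = 1  t=1,i=13
  #.... -> .   bit 16 = 0  t=0,i=10
  .#### -> #   bit 15 = 1  t=0,i=3
  .###. -> #   bit 14 = 1  t=1,i=4
  .##.# -> .   bit 13 = 0  t=1,i=9
  .##.. -> .   bit 12 = 0  t=0,i=14
  .#.## -> #   bit 11 = 1  t=0,i=1
  .#.#. -> .   bit 10 = 0  t=8,i=16
  .#..# -> .   bit 9 = 0  t=3,i=7
  .#... -> #   bit 8 = 1  t=0,i=9
  ..### -> #   bit 7 = 1  t=1,i=19
  ..##. -> .   bit 6 = 0  t=0,i=13
  ..#.# -> #   bit 5 = 1  t=0,i=0
  ..#.. -> .   bit 4 = 0  t=1,i=15
  ...## -> .   bit 3 = 0  t=0,i=12
  ...#. -> #   bit 2 = 1  t=0,i=20
  ....# -> #   bit 1 = 1  t=0,i=11
  ..... -> .   bit 0 = 0  t=0,i=17
  bits 11010001010101101100100110100110 = 3512125862

3512125862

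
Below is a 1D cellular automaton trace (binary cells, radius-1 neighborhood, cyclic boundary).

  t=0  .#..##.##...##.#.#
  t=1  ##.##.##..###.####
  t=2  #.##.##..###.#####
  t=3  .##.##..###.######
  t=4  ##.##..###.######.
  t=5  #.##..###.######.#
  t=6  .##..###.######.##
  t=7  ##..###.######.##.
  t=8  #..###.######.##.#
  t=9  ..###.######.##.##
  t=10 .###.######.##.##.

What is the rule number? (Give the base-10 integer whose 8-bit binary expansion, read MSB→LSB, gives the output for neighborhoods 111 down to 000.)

  ###|#  b7=1 t=1,i=0
  ##.|.  b6=0 t=0,i=5
  #.#|#  b5=1 t=0,i=0
  #..|.  b4=0 t=0,i=2
  .##|#  b3=1 t=0,i=4
  .#.|#  b2=1 t=0,i=1
  ..#|#  b1=1 t=0,i=3
  ...|#  b0=1 t=0,i=10
  bits 10101111 = 175

175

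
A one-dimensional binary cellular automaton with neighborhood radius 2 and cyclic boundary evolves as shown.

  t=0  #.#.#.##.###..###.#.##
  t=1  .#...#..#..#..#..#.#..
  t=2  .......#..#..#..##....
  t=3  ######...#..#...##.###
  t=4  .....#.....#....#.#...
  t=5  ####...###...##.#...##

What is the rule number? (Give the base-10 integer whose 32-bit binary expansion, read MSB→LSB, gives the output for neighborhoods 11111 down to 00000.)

  ##### -> .   bit 31 = 0  t=3,i=0
  ####. -> .   bit 30 = 0  t=3,i=4
  ###.# -> .   bit 29 = 0  t=0,i=0
  ###.. -> #   bit 28 = 1  t=0,i=11
  ##.## -> #   bit 27 = 1  t=0,i=8
  ##.#. -> #   bit 26 = 1  t=0,i=1
  ##..# -> .   bit 25 = 0  t=0,i=12
  ##... -> .   bit 24 = 0  t=2,i=18
  #.### -> .   bit 23 = 0  t=0,i=9
  #.##. -> .   bit 22 = 0  t=0,i=6
  #.#.# -> .   bit 21 = 0  t=0,i=2
  #.#.. -> .   bit 20 = 0  t=1,i=19
  #..## -> .   bit 19 = 0  t=0,i=13
  #..#. -> #   bit 18 = 1  t=1,i=7
  #...# -> .   bit 17 = 0  t=1,i=3
  #.... -> #   bit 16 = 1  t=2,i=19
  .#### -> .   bit 15 = 0  t=3,i=20
  .###. -> .   bit 14 = 0  t=0,i=10
  .##.# -> .   bit 13 = 0  t=0,i=7
  .##.. -> #   bit 12 = 1  t=2,i=17
  .#.## -> #   bit 11 = 1  t=0,i=5
  .#.#. -> .   bit 10 = 0  t=0,i=3
  .#..# -> .   bit 9 = 0  t=1,i=6
  .#... -> .   bit 8 = 0  t=1,i=2
  ..### -> #   bit 7 = 1  t=0,i=14
  ..##. -> #   bit 6 = 1  t=2,i=16
  ..#.# -> #   bit 5 = 1  t=1,i=17
  ..#.. -> .   bit 4 = 0  t=1,i=1
  ...## -> .   bit 3 = 0  t=3,i=15
  ...#. -> .   bit 2 = 0  t=1,i=0
  ....# -> #   bit 1 = 1  t=2,i=5
  ..... -> #   bit 0 = 1  t=2,i=0
  bits 00011100000001010001100011100011 = 470096099

470096099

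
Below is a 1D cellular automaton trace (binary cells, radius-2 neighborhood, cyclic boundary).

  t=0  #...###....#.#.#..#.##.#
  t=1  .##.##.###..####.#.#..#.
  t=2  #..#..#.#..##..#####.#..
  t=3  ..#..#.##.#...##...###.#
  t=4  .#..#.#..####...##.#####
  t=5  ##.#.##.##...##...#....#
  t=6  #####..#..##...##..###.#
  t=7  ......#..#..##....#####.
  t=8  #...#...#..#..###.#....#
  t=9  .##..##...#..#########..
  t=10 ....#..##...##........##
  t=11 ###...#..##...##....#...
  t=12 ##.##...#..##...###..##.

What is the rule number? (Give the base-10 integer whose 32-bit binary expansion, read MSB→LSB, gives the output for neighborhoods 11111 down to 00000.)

759123330

  [31] ##### => .  t=2,i=17
  [30] ####. => .  t=1,i=14
  [29] ###.# => #  t=1,i=15
  [28] ###.. => .  t=0,i=6
  [27] ##.## => #  t=0,i=22
  [26] ##.#. => #  t=1,i=16
  [25] ##..# => .  t=1,i=10
  [24] ##... => #  t=0,i=1
  [23] #.### => .  t=1,i=7
  [22] #.##. => .  t=0,i=20
  [21] #.#.# => #  t=0,i=13
  [20] #.#.. => #  t=0,i=15
  [19] #..## => #  t=1,i=0
  [18] #..#. => #  t=0,i=17
  [17] #...# => #  t=0,i=2
  [16] #.... => #  t=0,i=8
  [15] .#### => .  t=1,i=13
  [14] .###. => #  t=0,i=5
  [13] .##.# => .  t=0,i=21
  [12] .##.. => .  t=0,i=0
  [11] .#.## => #  t=0,i=19
  [10] .#.#. => #  t=0,i=12
  [9] .#..# => .  t=0,i=16
  [8] .#... => #  t=3,i=11
  [7] ..### => #  t=0,i=4
  [6] ..##. => .  t=1,i=1
  [5] ..#.# => .  t=0,i=11
  [4] ..#.. => .  t=1,i=22
  [3] ...## => .  t=0,i=3
  [2] ...#. => .  t=0,i=10
  [1] ....# => #  t=0,i=9
  [0] ..... => .  t=7,i=1
  bits 00101101001111110100110110000010 = 759123330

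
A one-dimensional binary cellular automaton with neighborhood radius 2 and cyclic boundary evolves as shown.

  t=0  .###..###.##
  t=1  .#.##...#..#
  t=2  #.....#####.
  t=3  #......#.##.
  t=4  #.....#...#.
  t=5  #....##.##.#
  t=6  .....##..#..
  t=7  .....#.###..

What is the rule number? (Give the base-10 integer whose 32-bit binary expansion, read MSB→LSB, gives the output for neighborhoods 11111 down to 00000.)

1922475604

  #####|.  b31=0 t=2,i=8
  ####.|#  b30=1 t=2,i=9
  ###.#|#  b29=1 t=0,i=8
  ###..|#  b28=1 t=0,i=3
  ##.##|.  b27=0 t=0,i=0
  ##.#.|.  b26=0 t=2,i=11
  ##..#|#  b25=1 t=0,i=4
  ##...|.  b24=0 t=1,i=5
  #.###|#  b23=1 t=0,i=1
  #.##.|.  b22=0 t=0,i=10
  #.#.#|.  b21=0 t=1,i=1
  #.#..|#  b20=1 t=2,i=0
  #..##|.  b19=0 t=0,i=5
  #..#.|#  b18=1 t=1,i=10
  #...#|#  b17=1 t=1,i=6
  #....|.  b16=0 t=2,i=2
  .####|#  b15=1 t=2,i=7
  .###.|.  b14=0 t=0,i=2
  .##.#|#  b13=1 t=0,i=11
  .##..|.  b12=0 t=1,i=4
  .#.##|.  b11=0 t=1,i=2
  .#.#.|#  b10=1 t=1,i=0
  .#..#|#  b9=1 t=1,i=9
  .#...|.  b8=0 t=2,i=1
  ..###|.  b7=0 t=0,i=6
  ..##.|#  b6=1 t=5,i=5
  ..#.#|.  b5=0 t=1,i=11
  ..#..|#  b4=1 t=1,i=8
  ...##|.  b3=0 t=2,i=5
  ...#.|#  b2=1 t=1,i=7
  ....#|.  b1=0 t=2,i=4
  .....|.  b0=0 t=2,i=3
  bits 01110010100101101010011001010100 = 1922475604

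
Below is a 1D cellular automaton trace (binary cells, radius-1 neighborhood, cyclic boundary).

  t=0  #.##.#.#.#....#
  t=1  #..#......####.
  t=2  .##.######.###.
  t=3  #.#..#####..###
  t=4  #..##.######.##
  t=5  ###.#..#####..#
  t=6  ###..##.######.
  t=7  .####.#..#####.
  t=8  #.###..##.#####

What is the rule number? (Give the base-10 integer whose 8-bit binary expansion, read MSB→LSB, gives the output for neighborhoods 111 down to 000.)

211

  nb ###: next=#  (t=1,i=11, bit7=1)
  nb ##.: next=#  (t=0,i=0, bit6=1)
  nb #.#: next=.  (t=0,i=1, bit5=0)
  nb #..: next=#  (t=0,i=10, bit4=1)
  nb .##: next=.  (t=0,i=2, bit3=0)
  nb .#.: next=.  (t=0,i=5, bit2=0)
  nb ..#: next=#  (t=0,i=13, bit1=1)
  nb ...: next=#  (t=0,i=11, bit0=1)
  bits 11010011 = 211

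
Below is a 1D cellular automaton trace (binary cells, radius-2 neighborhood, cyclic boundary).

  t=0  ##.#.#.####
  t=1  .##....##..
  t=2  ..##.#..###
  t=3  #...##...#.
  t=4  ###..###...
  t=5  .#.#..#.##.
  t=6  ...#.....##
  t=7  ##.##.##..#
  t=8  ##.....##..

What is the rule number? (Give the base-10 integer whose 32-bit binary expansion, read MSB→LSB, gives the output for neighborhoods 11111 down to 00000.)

663933203

  ##### -> .   bit 31 = 0  t=0,i=9
  ####. -> .   bit 30 = 0  t=0,i=0
  ###.# -> #   bit 29 = 1  t=0,i=1
  ###.. -> .   bit 28 = 0  t=2,i=10
  ##.## -> .   bit 27 = 0  t=7,i=2
  ##.#. -> #   bit 26 = 1  t=0,i=2
  ##..# -> #   bit 25 = 1  t=2,i=0
  ##... -> #   bit 24 = 1  t=1,i=3
  #.### -> #   bit 23 = 1  t=0,i=7
  #.##. -> .   bit 22 = 0  t=5,i=8
  #.#.# -> .   bit 21 = 0  t=0,i=3
  #.#.. -> #   bit 20 = 1  t=2,i=5
  #..## -> .   bit 19 = 0  t=2,i=1
  #..#. -> .   bit 18 = 0  t=5,i=0
  #...# -> #   bit 17 = 1  t=1,i=10
  #.... -> .   bit 16 = 0  t=1,i=4
  .#### -> #   bit 15 = 1  t=0,i=8
  .###. -> #   bit 14 = 1  t=2,i=9
  .##.# -> .   bit 13 = 0  t=2,i=3
  .##.. -> #   bit 12 = 1  t=1,i=2
  .#.## -> .   bit 11 = 0  t=0,i=6
  .#.#. -> .   bit 10 = 0  t=0,i=4
  .#..# -> .   bit 9 = 0  t=2,i=6
  .#... -> #   bit 8 = 1  t=3,i=1
  ..### -> .   bit 7 = 0  t=2,i=8
  ..##. -> .   bit 6 = 0  t=1,i=1
  ..#.# -> .   bit 5 = 0  t=3,i=9
  ..#.. -> #   bit 4 = 1  t=6,i=3
  ...## -> .   bit 3 = 0  t=1,i=0
  ...#. -> .   bit 2 = 0  t=3,i=8
  ....# -> #   bit 1 = 1  t=1,i=5
  ..... -> #   bit 0 = 1  t=6,i=6
  bits 00100111100100101101000100010011 = 663933203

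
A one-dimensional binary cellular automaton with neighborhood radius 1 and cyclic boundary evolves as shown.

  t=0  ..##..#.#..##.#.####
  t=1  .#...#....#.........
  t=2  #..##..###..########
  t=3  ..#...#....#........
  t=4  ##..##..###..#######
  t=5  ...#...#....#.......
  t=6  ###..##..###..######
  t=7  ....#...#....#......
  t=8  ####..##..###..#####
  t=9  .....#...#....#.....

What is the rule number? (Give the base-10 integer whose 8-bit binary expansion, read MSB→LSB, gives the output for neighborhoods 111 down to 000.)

3

  nb ###: next=.  (t=0,i=17, bit7=0)
  nb ##.: next=.  (t=0,i=3, bit6=0)
  nb #.#: next=.  (t=0,i=7, bit5=0)
  nb #..: next=.  (t=0,i=0, bit4=0)
  nb .##: next=.  (t=0,i=2, bit3=0)
  nb .#.: next=.  (t=0,i=6, bit2=0)
  nb ..#: next=#  (t=0,i=1, bit1=1)
  nb ...: next=#  (t=1,i=3, bit0=1)
  bits 00000011 = 3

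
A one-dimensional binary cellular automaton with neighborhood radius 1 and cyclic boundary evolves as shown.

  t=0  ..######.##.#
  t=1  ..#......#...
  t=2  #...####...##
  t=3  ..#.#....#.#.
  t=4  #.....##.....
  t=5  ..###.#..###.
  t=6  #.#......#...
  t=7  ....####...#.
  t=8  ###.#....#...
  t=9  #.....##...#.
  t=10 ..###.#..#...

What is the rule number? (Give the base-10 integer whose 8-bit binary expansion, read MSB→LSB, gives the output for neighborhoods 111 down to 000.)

  nb ###: next=.  (t=0,i=3, bit7=0)
  nb ##.: next=.  (t=0,i=7, bit6=0)
  nb #.#: next=.  (t=0,i=8, bit5=0)
  nb #..: next=.  (t=0,i=0, bit4=0)
  nb .##: next=#  (t=0,i=2, bit3=1)
  nb .#.: next=.  (t=0,i=12, bit2=0)
  nb ..#: next=.  (t=0,i=1, bit1=0)
  nb ...: next=#  (t=1,i=0, bit0=1)
  bits 00001001 = 9

9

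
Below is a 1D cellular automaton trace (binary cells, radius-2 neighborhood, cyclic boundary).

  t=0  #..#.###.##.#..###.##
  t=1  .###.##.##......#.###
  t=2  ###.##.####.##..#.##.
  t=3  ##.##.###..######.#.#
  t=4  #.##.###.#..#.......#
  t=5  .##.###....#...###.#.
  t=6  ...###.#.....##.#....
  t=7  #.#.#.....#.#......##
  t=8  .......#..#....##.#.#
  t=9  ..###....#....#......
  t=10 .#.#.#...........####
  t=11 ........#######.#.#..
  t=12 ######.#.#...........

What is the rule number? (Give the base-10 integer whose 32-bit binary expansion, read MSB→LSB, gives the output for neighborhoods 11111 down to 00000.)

  #####|.  b31=0 t=3,i=13
  ####.|.  b30=0 t=2,i=9
  ###.#|.  b29=0 t=0,i=7
  ###..|.  b28=0 t=0,i=0
  ##.##|#  b27=1 t=0,i=8
  ##.#.|.  b26=0 t=0,i=11
  ##..#|#  b25=1 t=0,i=1
  ##...|#  b24=1 t=1,i=10
  #.###|#  b23=1 t=0,i=5
  #.##.|#  b22=1 t=0,i=9
  #.#.#|.  b21=0 t=3,i=18
  #.#..|.  b20=0 t=0,i=12
  #..##|.  b19=0 t=0,i=14
  #..#.|#  b18=1 t=0,i=2
  #...#|#  b17=1 t=5,i=13
  #....|.  b16=0 t=1,i=11
  .####|#  b15=1 t=2,i=8
  .###.|#  b14=1 t=0,i=6
  .##.#|.  b13=0 t=0,i=10
  .##..|#  b12=1 t=1,i=9
  .#.##|.  b11=0 t=0,i=4
  .#.#.|.  b10=0 t=7,i=3
  .#..#|.  b9=0 t=0,i=13
  .#...|.  b8=0 t=4,i=13
  ..###|.  b7=0 t=0,i=15
  ..##.|.  b6=0 t=4,i=20
  ..#.#|#  b5=1 t=0,i=3
  ..#..|.  b4=0 t=4,i=12
  ...##|#  b3=1 t=4,i=19
  ...#.|.  b2=0 t=1,i=15
  ....#|.  b1=0 t=1,i=14
  .....|#  b0=1 t=1,i=12
  bits 00001011110001101101000000101001 = 197578793

197578793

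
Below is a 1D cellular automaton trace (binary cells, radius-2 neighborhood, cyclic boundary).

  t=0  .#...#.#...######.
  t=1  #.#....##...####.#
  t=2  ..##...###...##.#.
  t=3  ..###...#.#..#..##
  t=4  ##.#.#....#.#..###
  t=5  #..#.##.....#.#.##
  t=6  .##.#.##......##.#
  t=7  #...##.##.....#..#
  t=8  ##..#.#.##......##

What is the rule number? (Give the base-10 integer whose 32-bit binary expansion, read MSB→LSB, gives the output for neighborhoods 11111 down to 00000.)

  nb #####: next=#  (t=0,i=13, bit31=1)
  nb ####.: next=#  (t=0,i=15, bit30=1)
  nb ###.#: next=.  (t=1,i=15, bit29=0)
  nb ###..: next=.  (t=0,i=16, bit28=0)
  nb ##.##: next=#  (t=1,i=16, bit27=1)
  nb ##.#.: next=.  (t=1,i=1, bit26=0)
  nb ##..#: next=#  (t=0,i=17, bit25=1)
  nb ##...: next=#  (t=1,i=9, bit24=1)
  nb #.###: next=.  (t=5,i=16, bit23=0)
  nb #.##.: next=.  (t=1,i=17, bit22=0)
  nb #.#.#: next=#  (t=4,i=3, bit21=1)
  nb #.#..: next=#  (t=0,i=7, bit20=1)
  nb #..##: next=#  (t=3,i=1, bit19=1)
  nb #..#.: next=#  (t=0,i=0, bit18=1)
  nb #...#: next=.  (t=0,i=3, bit17=0)
  nb #....: next=.  (t=1,i=4, bit16=0)
  nb .####: next=#  (t=0,i=12, bit15=1)
  nb .###.: next=#  (t=2,i=8, bit14=1)
  nb .##.#: next=.  (t=1,i=0, bit13=0)
  nb .##..: next=#  (t=1,i=8, bit12=1)
  nb .#.##: next=#  (t=5,i=4, bit11=1)
  nb .#.#.: next=.  (t=0,i=6, bit10=0)
  nb .#..#: next=.  (t=3,i=11, bit9=0)
  nb .#...: next=#  (t=0,i=2, bit8=1)
  nb ..###: next=.  (t=0,i=11, bit7=0)
  nb ..##.: next=#  (t=1,i=7, bit6=1)
  nb ..#.#: next=.  (t=0,i=5, bit5=0)
  nb ..#..: next=.  (t=0,i=1, bit4=0)
  nb ...##: next=.  (t=0,i=10, bit3=0)
  nb ...#.: next=.  (t=0,i=4, bit2=0)
  nb ....#: next=.  (t=1,i=5, bit1=0)
  nb .....: next=.  (t=5,i=9, bit0=0)
  bits 11001011001111001101100101000000 = 3409762624

3409762624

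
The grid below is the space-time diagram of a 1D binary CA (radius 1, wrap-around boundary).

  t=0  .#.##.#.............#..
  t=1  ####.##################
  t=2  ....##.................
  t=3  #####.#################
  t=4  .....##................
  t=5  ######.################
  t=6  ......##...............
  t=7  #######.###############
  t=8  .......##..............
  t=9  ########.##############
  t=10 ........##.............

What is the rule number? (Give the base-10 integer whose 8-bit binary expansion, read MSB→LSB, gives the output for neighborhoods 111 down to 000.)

63

  [7] ### => .  t=1,i=0
  [6] ##. => .  t=0,i=4
  [5] #.# => #  t=0,i=2
  [4] #.. => #  t=0,i=7
  [3] .## => #  t=0,i=3
  [2] .#. => #  t=0,i=1
  [1] ..# => #  t=0,i=0
  [0] ... => #  t=0,i=8
  bits 00111111 = 63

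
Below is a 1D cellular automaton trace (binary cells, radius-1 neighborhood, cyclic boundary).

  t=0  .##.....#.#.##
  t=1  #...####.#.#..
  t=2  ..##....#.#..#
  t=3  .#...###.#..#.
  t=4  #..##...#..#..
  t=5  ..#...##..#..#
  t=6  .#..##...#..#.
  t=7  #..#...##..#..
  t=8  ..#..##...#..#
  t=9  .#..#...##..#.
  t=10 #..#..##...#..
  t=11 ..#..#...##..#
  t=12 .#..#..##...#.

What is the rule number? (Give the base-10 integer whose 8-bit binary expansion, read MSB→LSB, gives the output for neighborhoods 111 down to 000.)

  ###|.  b7=0 t=1,i=5
  ##.|.  b6=0 t=0,i=2
  #.#|#  b5=1 t=0,i=0
  #..|.  b4=0 t=0,i=3
  .##|.  b3=0 t=0,i=1
  .#.|.  b2=0 t=0,i=8
  ..#|#  b1=1 t=0,i=7
  ...|#  b0=1 t=0,i=4
  bits 00100011 = 35

35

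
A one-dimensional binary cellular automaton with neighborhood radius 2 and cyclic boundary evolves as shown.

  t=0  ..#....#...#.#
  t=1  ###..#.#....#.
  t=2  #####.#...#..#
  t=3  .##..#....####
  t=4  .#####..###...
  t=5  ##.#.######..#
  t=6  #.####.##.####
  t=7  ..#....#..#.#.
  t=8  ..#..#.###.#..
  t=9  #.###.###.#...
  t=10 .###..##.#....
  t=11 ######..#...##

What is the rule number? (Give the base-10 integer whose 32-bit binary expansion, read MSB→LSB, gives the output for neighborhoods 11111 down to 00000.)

2532073115

  [31] ##### => #  t=2,i=1
  [30] ####. => .  t=2,i=3
  [29] ###.# => .  t=2,i=4
  [28] ###.. => #  t=1,i=2
  [27] ##.## => .  t=3,i=0
  [26] ##.#. => #  t=2,i=5
  [25] ##..# => #  t=1,i=3
  [24] ##... => .  t=4,i=11
  [23] #.### => #  t=1,i=0
  [22] #.##. => #  t=3,i=1
  [21] #.#.# => #  t=5,i=3
  [20] #.#.. => .  t=0,i=13
  [19] #..## => #  t=2,i=12
  [18] #..#. => #  t=0,i=1
  [17] #...# => .  t=0,i=9
  [16] #.... => .  t=0,i=4
  [15] .#### => .  t=2,i=0
  [14] .###. => #  t=1,i=1
  [13] .##.# => .  t=6,i=8
  [12] .##.. => #  t=3,i=2
  [11] .#.## => #  t=1,i=13
  [10] .#.#. => #  t=0,i=12
  [9] .#..# => #  t=0,i=0
  [8] .#... => .  t=0,i=3
  [7] ..### => #  t=2,i=13
  [6] ..##. => .  t=10,i=6
  [5] ..#.# => .  t=0,i=11
  [4] ..#.. => #  t=0,i=2
  [3] ...## => #  t=3,i=9
  [2] ...#. => .  t=0,i=6
  [1] ....# => #  t=0,i=5
  [0] ..... => #  t=10,i=12
  bits 10010110111011000101111010011011 = 2532073115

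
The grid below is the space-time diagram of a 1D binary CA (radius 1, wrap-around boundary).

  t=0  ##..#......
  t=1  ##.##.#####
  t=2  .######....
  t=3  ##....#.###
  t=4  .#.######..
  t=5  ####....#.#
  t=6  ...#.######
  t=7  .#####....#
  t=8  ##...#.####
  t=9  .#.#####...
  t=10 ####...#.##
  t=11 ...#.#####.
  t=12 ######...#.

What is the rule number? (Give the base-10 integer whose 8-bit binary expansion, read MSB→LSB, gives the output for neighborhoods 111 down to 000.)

111

  [7] ### => .  t=1,i=0
  [6] ##. => #  t=0,i=1
  [5] #.# => #  t=1,i=2
  [4] #.. => .  t=0,i=2
  [3] .## => #  t=0,i=0
  [2] .#. => #  t=0,i=4
  [1] ..# => #  t=0,i=3
  [0] ... => #  t=0,i=6
  bits 01101111 = 111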